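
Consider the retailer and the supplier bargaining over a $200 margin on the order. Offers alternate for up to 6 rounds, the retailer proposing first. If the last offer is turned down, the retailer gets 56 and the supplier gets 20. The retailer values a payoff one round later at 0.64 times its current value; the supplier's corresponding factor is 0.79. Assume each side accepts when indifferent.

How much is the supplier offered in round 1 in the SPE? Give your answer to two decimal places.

Round 6 (the supplier proposes): the retailer gets 56 if talks fail, so the supplier offers 56 and keeps 144.
Round 5 (the retailer proposes): the supplier can get 144 next round, worth 0.79 × 144 = 113.76 now. The retailer offers 113.76 and keeps 200 − 113.76 = 86.24.
Round 4 (the supplier proposes): the retailer can get 86.24 next round, worth 0.64 × 86.24 = 55.1936 now, so the supplier offers 55.1936, keeping 144.8064.
Round 3 (the retailer proposes): the supplier can get 144.8064 next round, worth 0.79 × 144.8064 = 114.397056 now; the retailer offers that and keeps 85.602944.
Round 2 (the supplier proposes): the retailer can get 85.602944 next round, worth 0.64 × 85.602944 = 54.78588416 now; the supplier offers that and keeps 145.21411584.
Round 1 (the retailer proposes): the supplier can get 145.21411584 next round, worth 0.79 × 145.21411584 = 114.7191515136 now, so the retailer offers 114.7191515136, keeping 85.2808484864.

114.72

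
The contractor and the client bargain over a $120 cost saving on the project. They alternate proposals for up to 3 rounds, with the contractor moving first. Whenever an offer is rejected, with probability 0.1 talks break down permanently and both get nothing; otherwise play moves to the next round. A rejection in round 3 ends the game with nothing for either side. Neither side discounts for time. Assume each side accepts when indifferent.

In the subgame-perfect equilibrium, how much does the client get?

10.8

Round 3 (the contractor proposes): rejection yields 0 for the client; the contractor offers 0 and keeps 120.
Round 2 (the client proposes): rejecting gives the contractor an expected 0.9 × 120 = 108. The client offers 108 and keeps 120 − 108 = 12.
Round 1 (the contractor proposes): rejecting gives the client an expected 0.9 × 12 = 10.8. The contractor offers 10.8 and keeps 120 − 10.8 = 109.2.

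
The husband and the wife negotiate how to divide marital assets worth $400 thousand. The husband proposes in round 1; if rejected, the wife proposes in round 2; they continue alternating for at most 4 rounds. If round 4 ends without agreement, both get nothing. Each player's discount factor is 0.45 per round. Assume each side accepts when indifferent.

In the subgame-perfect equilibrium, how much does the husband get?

264.55

Round 4 (the wife proposes): the husband will accept anything ≥ 0, so the wife offers 0 and keeps 400.
Round 3 (the husband proposes): the wife can get 400 next round, worth 0.45 × 400 = 180 now, so the husband offers 180, keeping 220.
Round 2 (the wife proposes): the husband can get 220 next round, worth 0.45 × 220 = 99 now, so the wife offers 99, keeping 301.
Round 1 (the husband proposes): the wife can get 301 next round, worth 0.45 × 301 = 135.45 now, so the husband offers 135.45, keeping 264.55.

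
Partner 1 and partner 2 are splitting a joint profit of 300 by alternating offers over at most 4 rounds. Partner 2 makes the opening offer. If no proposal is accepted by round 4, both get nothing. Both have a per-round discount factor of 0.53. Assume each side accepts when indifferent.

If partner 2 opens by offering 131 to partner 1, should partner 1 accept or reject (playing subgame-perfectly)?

Work out partner 1's continuation value if the offer is rejected.
Round 4 (partner 1 proposes): partner 2 will accept anything ≥ 0, so partner 1 offers 0 and keeps 300.
Round 3 (partner 2 proposes): partner 1 can get 300 next round, worth 0.53 × 300 = 159 now, so partner 2 offers 159, keeping 141.
Round 2 (partner 1 proposes): partner 2 can get 141 next round, worth 0.53 × 141 = 74.73 now. Partner 1 offers 74.73 and keeps 300 − 74.73 = 225.27.
So by rejecting in round 1, partner 1 gets 225.27 next round, worth 0.53 × 225.27 = 119.3931 now.
Offer 131 ≥ 119.3931, so partner 1 accepts.

Accept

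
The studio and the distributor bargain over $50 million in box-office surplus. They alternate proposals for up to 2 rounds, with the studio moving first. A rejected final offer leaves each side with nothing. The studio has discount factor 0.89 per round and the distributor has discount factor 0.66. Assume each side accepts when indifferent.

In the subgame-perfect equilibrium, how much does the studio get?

17

Round 2 (the distributor proposes): the studio will accept anything ≥ 0, so the distributor offers 0 and keeps 50.
Round 1 (the studio proposes): the distributor can get 50 next round, worth 0.66 × 50 = 33 now, so the studio offers 33, keeping 17.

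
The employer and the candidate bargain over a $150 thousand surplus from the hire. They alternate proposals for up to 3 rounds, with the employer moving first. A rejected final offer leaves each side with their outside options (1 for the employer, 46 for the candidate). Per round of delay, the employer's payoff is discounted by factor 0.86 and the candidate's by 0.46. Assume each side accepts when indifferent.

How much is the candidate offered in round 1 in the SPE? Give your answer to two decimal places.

Round 3 (the employer proposes): the candidate gets 46 if talks fail, so the employer offers 46 and keeps 104.
Round 2 (the candidate proposes): the employer can get 104 next round, worth 0.86 × 104 = 89.44 now. The candidate offers 89.44 and keeps 150 − 89.44 = 60.56.
Round 1 (the employer proposes): the candidate can get 60.56 next round, worth 0.46 × 60.56 = 27.8576 now, so the employer offers 27.8576, keeping 122.1424.

27.86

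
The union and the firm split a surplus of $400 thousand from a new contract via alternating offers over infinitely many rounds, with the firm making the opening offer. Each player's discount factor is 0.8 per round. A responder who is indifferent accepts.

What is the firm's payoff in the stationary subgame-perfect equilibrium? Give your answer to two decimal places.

Let x be the firm's share when the firm proposes and y be the union's share when the union proposes.
The union accepts iff offered ≥ 0.8·y, so x = 400 − 0.8y. Symmetrically y = 400 − 0.8x.
Substituting: x = 400 − 0.8(400 − 0.8x), giving x(1 − 0.8·0.8) = 400(1 − 0.8).
So x = 400 × 0.2 / 0.36 ≈ 222.2222, and the union receives 400 − x ≈ 177.7778.

222.22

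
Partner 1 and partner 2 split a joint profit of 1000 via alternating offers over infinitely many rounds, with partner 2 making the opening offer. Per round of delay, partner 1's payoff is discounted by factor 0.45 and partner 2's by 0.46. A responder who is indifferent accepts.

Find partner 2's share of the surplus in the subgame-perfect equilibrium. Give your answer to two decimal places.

When partner 2 proposes, partner 1 accepts any offer worth at least 0.45 times what partner 1 would get by proposing next round; and vice versa.
This gives x = 1000 − 0.45y and y = 1000 − 0.46x, where x and y are each side's share when it proposes.
Hence (1 − 0.45·0.46)x = 1000(1 − 0.45), i.e. 0.793·x = 550.
x ≈ 693.5687; partner 1's share is 1000 − x ≈ 306.4313.

693.57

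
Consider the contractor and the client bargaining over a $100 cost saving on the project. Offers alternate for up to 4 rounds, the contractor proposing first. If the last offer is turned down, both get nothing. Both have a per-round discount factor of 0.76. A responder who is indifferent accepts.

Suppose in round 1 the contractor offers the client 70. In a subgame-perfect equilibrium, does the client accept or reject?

Round 4 (the client proposes): rejection yields 0 for the contractor; the client offers 0 and keeps 100.
Round 3 (the contractor proposes): the client can get 100 next round, worth 0.76 × 100 = 76 now; the contractor offers that and keeps 24.
Round 2 (the client proposes): the contractor can get 24 next round, worth 0.76 × 24 = 18.24 now. The client offers 18.24 and keeps 100 − 18.24 = 81.76.
So by rejecting in round 1, the client gets 81.76 next round, worth 0.76 × 81.76 = 62.1376 now.
Offer 70 ≥ 62.1376, so the client accepts.

Accept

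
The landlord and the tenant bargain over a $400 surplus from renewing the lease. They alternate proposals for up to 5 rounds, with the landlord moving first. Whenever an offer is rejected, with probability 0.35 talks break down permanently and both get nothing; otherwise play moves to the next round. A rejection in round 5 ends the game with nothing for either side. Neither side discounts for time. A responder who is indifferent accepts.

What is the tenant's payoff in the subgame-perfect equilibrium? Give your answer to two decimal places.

Round 5 (the landlord proposes): the tenant will accept anything ≥ 0, so the landlord offers 0 and keeps 400.
Round 4 (the tenant proposes): rejecting gives the landlord an expected 0.65 × 400 = 260, so the tenant offers 260, keeping 140.
Round 3 (the landlord proposes): rejecting gives the tenant an expected 0.65 × 140 = 91, so the landlord offers 91, keeping 309.
Round 2 (the tenant proposes): rejecting gives the landlord an expected 0.65 × 309 = 200.85. The tenant offers 200.85 and keeps 400 − 200.85 = 199.15.
Round 1 (the landlord proposes): rejecting gives the tenant an expected 0.65 × 199.15 = 129.4475. The landlord offers 129.4475 and keeps 400 − 129.4475 = 270.5525.

129.45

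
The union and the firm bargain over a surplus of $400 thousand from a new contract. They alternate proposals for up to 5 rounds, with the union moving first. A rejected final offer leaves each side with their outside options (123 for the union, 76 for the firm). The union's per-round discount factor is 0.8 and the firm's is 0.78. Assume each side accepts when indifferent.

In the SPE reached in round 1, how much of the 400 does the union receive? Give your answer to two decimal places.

Solve by backward induction from round 5.
Round 5 (the union proposes): the firm gets 76 if talks fail, so the union offers 76 and keeps 324.
Round 4 (the firm proposes): the union can get 324 next round, worth 0.8 × 324 = 259.2 now, so the firm offers 259.2, keeping 140.8.
Round 3 (the union proposes): the firm can get 140.8 next round, worth 0.78 × 140.8 = 109.824 now. The union offers 109.824 and keeps 400 − 109.824 = 290.176.
Round 2 (the firm proposes): the union can get 290.176 next round, worth 0.8 × 290.176 = 232.1408 now. The firm offers 232.1408 and keeps 400 − 232.1408 = 167.8592.
Round 1 (the union proposes): the firm can get 167.8592 next round, worth 0.78 × 167.8592 = 130.930176 now; the union offers that and keeps 269.069824.

269.07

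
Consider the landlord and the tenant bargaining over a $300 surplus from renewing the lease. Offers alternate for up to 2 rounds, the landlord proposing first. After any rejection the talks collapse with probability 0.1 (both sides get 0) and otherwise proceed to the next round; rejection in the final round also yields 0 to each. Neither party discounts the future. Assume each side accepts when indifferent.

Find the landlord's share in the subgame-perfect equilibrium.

By backward induction:
Round 2 (the tenant proposes): the landlord will accept anything ≥ 0, so the tenant offers 0 and keeps 300.
Round 1 (the landlord proposes): rejecting gives the tenant an expected 0.9 × 300 = 270, so the landlord offers 270, keeping 30.

30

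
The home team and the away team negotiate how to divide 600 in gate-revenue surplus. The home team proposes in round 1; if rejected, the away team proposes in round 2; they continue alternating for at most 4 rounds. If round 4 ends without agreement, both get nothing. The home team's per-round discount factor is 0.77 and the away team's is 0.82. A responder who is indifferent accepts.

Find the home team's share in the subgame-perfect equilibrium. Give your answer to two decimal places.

By backward induction:
Round 4 (the away team proposes): rejection yields 0 for the home team; the away team offers 0 and keeps 600.
Round 3 (the home team proposes): the away team can get 600 next round, worth 0.82 × 600 = 492 now, so the home team offers 492, keeping 108.
Round 2 (the away team proposes): the home team can get 108 next round, worth 0.77 × 108 = 83.16 now; the away team offers that and keeps 516.84.
Round 1 (the home team proposes): the away team can get 516.84 next round, worth 0.82 × 516.84 = 423.8088 now. The home team offers 423.8088 and keeps 600 − 423.8088 = 176.1912.

176.19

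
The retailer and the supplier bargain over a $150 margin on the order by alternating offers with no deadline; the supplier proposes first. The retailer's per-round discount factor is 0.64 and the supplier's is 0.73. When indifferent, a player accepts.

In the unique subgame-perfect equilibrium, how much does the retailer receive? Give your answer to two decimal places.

48.65

When the supplier proposes, the retailer accepts any offer worth at least 0.64 times what the retailer would get by proposing next round; and vice versa.
This gives x = 150 − 0.64y and y = 150 − 0.73x, where x and y are each side's share when it proposes.
Hence (1 − 0.64·0.73)x = 150(1 − 0.64), i.e. 0.5328·x = 54.
x ≈ 101.3514; the retailer's share is 150 − x ≈ 48.6486.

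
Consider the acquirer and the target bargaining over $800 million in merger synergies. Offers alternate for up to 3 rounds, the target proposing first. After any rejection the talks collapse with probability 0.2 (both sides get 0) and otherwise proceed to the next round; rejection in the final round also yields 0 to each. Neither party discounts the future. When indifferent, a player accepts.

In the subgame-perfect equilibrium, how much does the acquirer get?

Round 3 (the target proposes): rejection yields 0 for the acquirer; the target offers 0 and keeps 800.
Round 2 (the acquirer proposes): rejecting gives the target an expected 0.8 × 800 = 640, so the acquirer offers 640, keeping 160.
Round 1 (the target proposes): rejecting gives the acquirer an expected 0.8 × 160 = 128; the target offers that and keeps 672.

128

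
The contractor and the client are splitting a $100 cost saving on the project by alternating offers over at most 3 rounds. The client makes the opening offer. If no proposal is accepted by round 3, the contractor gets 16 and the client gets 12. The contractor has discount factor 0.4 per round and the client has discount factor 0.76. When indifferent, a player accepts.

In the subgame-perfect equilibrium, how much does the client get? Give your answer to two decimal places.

Work backward from the last round.
Round 3 (the client proposes): the contractor gets 16 if talks fail, so the client offers 16 and keeps 84.
Round 2 (the contractor proposes): the client can get 84 next round, worth 0.76 × 84 = 63.84 now. The contractor offers 63.84 and keeps 100 − 63.84 = 36.16.
Round 1 (the client proposes): the contractor can get 36.16 next round, worth 0.4 × 36.16 = 14.464 now; the client offers that and keeps 85.536.

85.54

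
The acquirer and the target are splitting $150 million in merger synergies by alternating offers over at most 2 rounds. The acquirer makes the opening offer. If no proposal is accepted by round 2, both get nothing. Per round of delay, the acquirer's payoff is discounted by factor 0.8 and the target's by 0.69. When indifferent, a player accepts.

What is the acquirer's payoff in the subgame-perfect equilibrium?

Solve by backward induction from round 2.
Round 2 (the target proposes): the acquirer will accept anything ≥ 0, so the target offers 0 and keeps 150.
Round 1 (the acquirer proposes): the target can get 150 next round, worth 0.69 × 150 = 103.5 now; the acquirer offers that and keeps 46.5.

46.5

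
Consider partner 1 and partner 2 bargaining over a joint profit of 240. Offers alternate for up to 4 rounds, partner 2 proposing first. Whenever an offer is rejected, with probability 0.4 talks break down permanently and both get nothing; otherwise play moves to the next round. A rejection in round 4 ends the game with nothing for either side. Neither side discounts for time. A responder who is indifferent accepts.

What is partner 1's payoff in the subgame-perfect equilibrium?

Round 4 (partner 1 proposes): partner 2 will accept anything ≥ 0, so partner 1 offers 0 and keeps 240.
Round 3 (partner 2 proposes): rejecting gives partner 1 an expected 0.6 × 240 = 144. Partner 2 offers 144 and keeps 240 − 144 = 96.
Round 2 (partner 1 proposes): rejecting gives partner 2 an expected 0.6 × 96 = 57.6; partner 1 offers that and keeps 182.4.
Round 1 (partner 2 proposes): rejecting gives partner 1 an expected 0.6 × 182.4 = 109.44, so partner 2 offers 109.44, keeping 130.56.

109.44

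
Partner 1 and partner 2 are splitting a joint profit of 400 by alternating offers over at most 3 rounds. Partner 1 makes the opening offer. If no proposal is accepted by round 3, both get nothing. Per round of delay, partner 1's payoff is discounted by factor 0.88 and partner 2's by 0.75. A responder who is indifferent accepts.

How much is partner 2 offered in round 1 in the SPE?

Round 3 (partner 1 proposes): rejection yields 0 for partner 2; partner 1 offers 0 and keeps 400.
Round 2 (partner 2 proposes): partner 1 can get 400 next round, worth 0.88 × 400 = 352 now, so partner 2 offers 352, keeping 48.
Round 1 (partner 1 proposes): partner 2 can get 48 next round, worth 0.75 × 48 = 36 now; partner 1 offers that and keeps 364.

36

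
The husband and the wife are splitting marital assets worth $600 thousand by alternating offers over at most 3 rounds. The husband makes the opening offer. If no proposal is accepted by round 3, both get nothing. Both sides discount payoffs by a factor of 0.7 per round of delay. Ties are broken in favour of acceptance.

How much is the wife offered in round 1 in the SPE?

126

Round 3 (the husband proposes): the wife will accept anything ≥ 0, so the husband offers 0 and keeps 600.
Round 2 (the wife proposes): the husband can get 600 next round, worth 0.7 × 600 = 420 now; the wife offers that and keeps 180.
Round 1 (the husband proposes): the wife can get 180 next round, worth 0.7 × 180 = 126 now, so the husband offers 126, keeping 474.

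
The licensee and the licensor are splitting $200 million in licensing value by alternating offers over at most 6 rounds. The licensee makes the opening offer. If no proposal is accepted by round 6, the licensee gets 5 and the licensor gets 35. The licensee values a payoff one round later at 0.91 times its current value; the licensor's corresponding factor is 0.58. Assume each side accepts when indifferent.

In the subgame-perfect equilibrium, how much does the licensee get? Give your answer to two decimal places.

Round 6 (the licensor proposes): the licensee gets 5 if talks fail, so the licensor offers 5 and keeps 195.
Round 5 (the licensee proposes): the licensor can get 195 next round, worth 0.58 × 195 = 113.1 now; the licensee offers that and keeps 86.9.
Round 4 (the licensor proposes): the licensee can get 86.9 next round, worth 0.91 × 86.9 = 79.079 now. The licensor offers 79.079 and keeps 200 − 79.079 = 120.921.
Round 3 (the licensee proposes): the licensor can get 120.921 next round, worth 0.58 × 120.921 = 70.13418 now. The licensee offers 70.13418 and keeps 200 − 70.13418 = 129.86582.
Round 2 (the licensor proposes): the licensee can get 129.86582 next round, worth 0.91 × 129.86582 = 118.1778962 now. The licensor offers 118.1778962 and keeps 200 − 118.1778962 = 81.8221038.
Round 1 (the licensee proposes): the licensor can get 81.8221038 next round, worth 0.58 × 81.8221038 = 47.456820204 now, so the licensee offers 47.456820204, keeping 152.543179796.

152.54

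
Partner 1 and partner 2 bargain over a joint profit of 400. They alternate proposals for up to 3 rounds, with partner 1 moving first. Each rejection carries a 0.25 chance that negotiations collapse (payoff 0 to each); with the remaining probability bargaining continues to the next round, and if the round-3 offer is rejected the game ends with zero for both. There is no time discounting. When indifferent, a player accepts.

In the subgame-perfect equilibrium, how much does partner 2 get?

Round 3 (partner 1 proposes): rejection yields 0 for partner 2; partner 1 offers 0 and keeps 400.
Round 2 (partner 2 proposes): rejecting gives partner 1 an expected 0.75 × 400 = 300, so partner 2 offers 300, keeping 100.
Round 1 (partner 1 proposes): rejecting gives partner 2 an expected 0.75 × 100 = 75. Partner 1 offers 75 and keeps 400 − 75 = 325.

75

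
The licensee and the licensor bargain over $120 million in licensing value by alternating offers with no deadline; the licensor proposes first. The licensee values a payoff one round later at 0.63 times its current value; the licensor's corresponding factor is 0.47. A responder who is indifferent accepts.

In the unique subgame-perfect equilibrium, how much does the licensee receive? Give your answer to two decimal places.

56.92

Let x be the licensor's share when the licensor proposes and y be the licensee's share when the licensee proposes.
The licensee accepts iff offered ≥ 0.63·y, so x = 120 − 0.63y. Symmetrically y = 120 − 0.47x.
Substituting: x = 120 − 0.63(120 − 0.47x), giving x(1 − 0.47·0.63) = 120(1 − 0.63).
So x = 120 × 0.37 / 0.7039 ≈ 63.0771, and the licensee receives 120 − x ≈ 56.9229.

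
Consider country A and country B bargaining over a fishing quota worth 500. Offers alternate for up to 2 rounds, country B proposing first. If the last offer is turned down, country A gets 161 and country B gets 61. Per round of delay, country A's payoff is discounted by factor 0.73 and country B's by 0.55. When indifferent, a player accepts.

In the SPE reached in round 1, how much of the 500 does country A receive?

320.47

Round 2 (country A proposes): country B gets 61 if talks fail, so country A offers 61 and keeps 439.
Round 1 (country B proposes): country A can get 439 next round, worth 0.73 × 439 = 320.47 now. Country B offers 320.47 and keeps 500 − 320.47 = 179.53.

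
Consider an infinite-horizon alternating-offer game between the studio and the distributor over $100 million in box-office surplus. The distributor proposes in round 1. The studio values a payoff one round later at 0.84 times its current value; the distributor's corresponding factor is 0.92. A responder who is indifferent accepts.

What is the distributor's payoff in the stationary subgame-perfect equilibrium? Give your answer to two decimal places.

Let x be the distributor's share when the distributor proposes and y be the studio's share when the studio proposes.
The studio accepts iff offered ≥ 0.84·y, so x = 100 − 0.84y. Symmetrically y = 100 − 0.92x.
Substituting: x = 100 − 0.84(100 − 0.92x), giving x(1 − 0.92·0.84) = 100(1 − 0.84).
So x = 100 × 0.16 / 0.2272 ≈ 70.4225, and the studio receives 100 − x ≈ 29.5775.

70.42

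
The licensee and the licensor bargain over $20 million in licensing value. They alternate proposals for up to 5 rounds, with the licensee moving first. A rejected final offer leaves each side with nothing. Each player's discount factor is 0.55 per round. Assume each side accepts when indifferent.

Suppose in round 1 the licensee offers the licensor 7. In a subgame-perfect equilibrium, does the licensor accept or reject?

Accept

Work out the licensor's continuation value if the offer is rejected.
Round 5 (the licensee proposes): rejection yields 0 for the licensor; the licensee offers 0 and keeps 20.
Round 4 (the licensor proposes): the licensee can get 20 next round, worth 0.55 × 20 = 11 now. The licensor offers 11 and keeps 20 − 11 = 9.
Round 3 (the licensee proposes): the licensor can get 9 next round, worth 0.55 × 9 = 4.95 now; the licensee offers that and keeps 15.05.
Round 2 (the licensor proposes): the licensee can get 15.05 next round, worth 0.55 × 15.05 = 8.2775 now; the licensor offers that and keeps 11.7225.
So by rejecting in round 1, the licensor gets 11.7225 next round, worth 0.55 × 11.7225 = 6.447375 now.
Offer 7 ≥ 6.447375, so the licensor accepts.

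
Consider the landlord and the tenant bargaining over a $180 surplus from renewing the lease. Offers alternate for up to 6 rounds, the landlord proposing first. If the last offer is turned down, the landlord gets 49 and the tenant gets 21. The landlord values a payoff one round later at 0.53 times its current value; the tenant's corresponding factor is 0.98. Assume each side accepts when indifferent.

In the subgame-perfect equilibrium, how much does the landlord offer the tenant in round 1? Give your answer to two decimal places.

Solve by backward induction from round 6.
Round 6 (the tenant proposes): the landlord gets 49 if talks fail, so the tenant offers 49 and keeps 131.
Round 5 (the landlord proposes): the tenant can get 131 next round, worth 0.98 × 131 = 128.38 now; the landlord offers that and keeps 51.62.
Round 4 (the tenant proposes): the landlord can get 51.62 next round, worth 0.53 × 51.62 = 27.3586 now; the tenant offers that and keeps 152.6414.
Round 3 (the landlord proposes): the tenant can get 152.6414 next round, worth 0.98 × 152.6414 = 149.588572 now; the landlord offers that and keeps 30.411428.
Round 2 (the tenant proposes): the landlord can get 30.411428 next round, worth 0.53 × 30.411428 = 16.11805684 now. The tenant offers 16.11805684 and keeps 180 − 16.11805684 = 163.88194316.
Round 1 (the landlord proposes): the tenant can get 163.88194316 next round, worth 0.98 × 163.88194316 = 160.6043042968 now; the landlord offers that and keeps 19.3956957032.

160.60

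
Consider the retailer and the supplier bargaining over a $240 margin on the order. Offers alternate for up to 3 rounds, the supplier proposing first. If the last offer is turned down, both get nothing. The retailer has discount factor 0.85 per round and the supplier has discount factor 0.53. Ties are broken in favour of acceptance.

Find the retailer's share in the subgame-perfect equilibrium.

Round 3 (the supplier proposes): the retailer will accept anything ≥ 0, so the supplier offers 0 and keeps 240.
Round 2 (the retailer proposes): the supplier can get 240 next round, worth 0.53 × 240 = 127.2 now, so the retailer offers 127.2, keeping 112.8.
Round 1 (the supplier proposes): the retailer can get 112.8 next round, worth 0.85 × 112.8 = 95.88 now; the supplier offers that and keeps 144.12.

95.88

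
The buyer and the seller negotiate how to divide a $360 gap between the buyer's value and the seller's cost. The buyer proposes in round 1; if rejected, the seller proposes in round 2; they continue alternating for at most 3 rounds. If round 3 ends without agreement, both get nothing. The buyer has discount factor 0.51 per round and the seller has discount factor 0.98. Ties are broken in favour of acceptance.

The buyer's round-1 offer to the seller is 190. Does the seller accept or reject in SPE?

Accept

Round 3 (the buyer proposes): the seller will accept anything ≥ 0, so the buyer offers 0 and keeps 360.
Round 2 (the seller proposes): the buyer can get 360 next round, worth 0.51 × 360 = 183.6 now; the seller offers that and keeps 176.4.
So by rejecting in round 1, the seller gets 176.4 next round, worth 0.98 × 176.4 = 172.872 now.
Offer 190 ≥ 172.872, so the seller accepts.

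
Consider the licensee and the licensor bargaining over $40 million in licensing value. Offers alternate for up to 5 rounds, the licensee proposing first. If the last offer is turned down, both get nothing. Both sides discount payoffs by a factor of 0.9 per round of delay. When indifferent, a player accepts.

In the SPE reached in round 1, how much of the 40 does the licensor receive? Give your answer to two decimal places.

6.52

Round 5 (the licensee proposes): the licensor will accept anything ≥ 0, so the licensee offers 0 and keeps 40.
Round 4 (the licensor proposes): the licensee can get 40 next round, worth 0.9 × 40 = 36 now. The licensor offers 36 and keeps 40 − 36 = 4.
Round 3 (the licensee proposes): the licensor can get 4 next round, worth 0.9 × 4 = 3.6 now; the licensee offers that and keeps 36.4.
Round 2 (the licensor proposes): the licensee can get 36.4 next round, worth 0.9 × 36.4 = 32.76 now; the licensor offers that and keeps 7.24.
Round 1 (the licensee proposes): the licensor can get 7.24 next round, worth 0.9 × 7.24 = 6.516 now. The licensee offers 6.516 and keeps 40 − 6.516 = 33.484.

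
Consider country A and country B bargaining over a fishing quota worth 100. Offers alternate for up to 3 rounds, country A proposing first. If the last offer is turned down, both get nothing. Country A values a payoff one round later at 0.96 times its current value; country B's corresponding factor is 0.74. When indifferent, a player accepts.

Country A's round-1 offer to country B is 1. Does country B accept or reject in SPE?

Reject

Work out country B's continuation value if the offer is rejected.
Round 3 (country A proposes): country B will accept anything ≥ 0, so country A offers 0 and keeps 100.
Round 2 (country B proposes): country A can get 100 next round, worth 0.96 × 100 = 96 now. Country B offers 96 and keeps 100 − 96 = 4.
So by rejecting in round 1, country B gets 4 next round, worth 0.74 × 4 = 2.96 now.
Offer 1 < 2.96, so country B rejects.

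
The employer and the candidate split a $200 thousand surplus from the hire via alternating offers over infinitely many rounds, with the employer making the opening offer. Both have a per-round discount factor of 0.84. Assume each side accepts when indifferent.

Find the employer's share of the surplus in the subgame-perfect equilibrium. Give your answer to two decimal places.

When the employer proposes, the candidate accepts any offer worth at least 0.84 times what the candidate would get by proposing next round; and vice versa.
This gives x = 200 − 0.84y and y = 200 − 0.84x, where x and y are each side's share when it proposes.
Hence (1 − 0.84·0.84)x = 200(1 − 0.84), i.e. 0.2944·x = 32.
x ≈ 108.6957; the candidate's share is 200 − x ≈ 91.3043.

108.70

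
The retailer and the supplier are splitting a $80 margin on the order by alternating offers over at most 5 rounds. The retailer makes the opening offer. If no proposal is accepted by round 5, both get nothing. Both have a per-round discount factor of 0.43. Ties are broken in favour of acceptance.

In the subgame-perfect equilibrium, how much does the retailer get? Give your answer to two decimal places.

56.77

Round 5 (the retailer proposes): rejection yields 0 for the supplier; the retailer offers 0 and keeps 80.
Round 4 (the supplier proposes): the retailer can get 80 next round, worth 0.43 × 80 = 34.4 now; the supplier offers that and keeps 45.6.
Round 3 (the retailer proposes): the supplier can get 45.6 next round, worth 0.43 × 45.6 = 19.608 now; the retailer offers that and keeps 60.392.
Round 2 (the supplier proposes): the retailer can get 60.392 next round, worth 0.43 × 60.392 = 25.96856 now. The supplier offers 25.96856 and keeps 80 − 25.96856 = 54.03144.
Round 1 (the retailer proposes): the supplier can get 54.03144 next round, worth 0.43 × 54.03144 = 23.2335192 now. The retailer offers 23.2335192 and keeps 80 − 23.2335192 = 56.7664808.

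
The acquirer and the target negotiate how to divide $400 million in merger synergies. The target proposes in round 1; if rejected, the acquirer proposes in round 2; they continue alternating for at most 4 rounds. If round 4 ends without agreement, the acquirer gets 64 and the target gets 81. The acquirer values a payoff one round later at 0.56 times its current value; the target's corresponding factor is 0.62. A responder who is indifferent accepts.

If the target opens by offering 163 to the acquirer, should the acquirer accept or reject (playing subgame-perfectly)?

Accept

Round 4 (the acquirer proposes): the target gets 81 if talks fail, so the acquirer offers 81 and keeps 319.
Round 3 (the target proposes): the acquirer can get 319 next round, worth 0.56 × 319 = 178.64 now. The target offers 178.64 and keeps 400 − 178.64 = 221.36.
Round 2 (the acquirer proposes): the target can get 221.36 next round, worth 0.62 × 221.36 = 137.2432 now. The acquirer offers 137.2432 and keeps 400 − 137.2432 = 262.7568.
So by rejecting in round 1, the acquirer gets 262.7568 next round, worth 0.56 × 262.7568 = 147.143808 now.
Offer 163 ≥ 147.143808, so the acquirer accepts.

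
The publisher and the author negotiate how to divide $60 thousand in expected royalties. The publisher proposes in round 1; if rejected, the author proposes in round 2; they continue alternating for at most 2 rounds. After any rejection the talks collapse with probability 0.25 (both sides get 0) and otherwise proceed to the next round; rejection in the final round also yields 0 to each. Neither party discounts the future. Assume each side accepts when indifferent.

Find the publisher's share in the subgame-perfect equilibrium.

Round 2 (the author proposes): rejection yields 0 for the publisher; the author offers 0 and keeps 60.
Round 1 (the publisher proposes): rejecting gives the author an expected 0.75 × 60 = 45; the publisher offers that and keeps 15.

15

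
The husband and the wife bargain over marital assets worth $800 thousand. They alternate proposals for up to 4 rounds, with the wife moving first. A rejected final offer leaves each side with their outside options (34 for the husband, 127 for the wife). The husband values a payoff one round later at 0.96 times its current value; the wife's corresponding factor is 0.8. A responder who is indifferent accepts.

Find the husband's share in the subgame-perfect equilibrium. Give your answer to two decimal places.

By backward induction:
Round 4 (the husband proposes): the wife gets 127 if talks fail, so the husband offers 127 and keeps 673.
Round 3 (the wife proposes): the husband can get 673 next round, worth 0.96 × 673 = 646.08 now, so the wife offers 646.08, keeping 153.92.
Round 2 (the husband proposes): the wife can get 153.92 next round, worth 0.8 × 153.92 = 123.136 now, so the husband offers 123.136, keeping 676.864.
Round 1 (the wife proposes): the husband can get 676.864 next round, worth 0.96 × 676.864 = 649.78944 now, so the wife offers 649.78944, keeping 150.21056.

649.79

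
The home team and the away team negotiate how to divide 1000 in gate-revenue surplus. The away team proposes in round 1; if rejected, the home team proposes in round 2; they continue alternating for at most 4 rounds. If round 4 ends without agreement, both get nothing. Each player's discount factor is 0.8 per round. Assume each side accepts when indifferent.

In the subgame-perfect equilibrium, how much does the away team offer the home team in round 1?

672

Round 4 (the home team proposes): rejection yields 0 for the away team; the home team offers 0 and keeps 1000.
Round 3 (the away team proposes): the home team can get 1000 next round, worth 0.8 × 1000 = 800 now, so the away team offers 800, keeping 200.
Round 2 (the home team proposes): the away team can get 200 next round, worth 0.8 × 200 = 160 now. The home team offers 160 and keeps 1000 − 160 = 840.
Round 1 (the away team proposes): the home team can get 840 next round, worth 0.8 × 840 = 672 now, so the away team offers 672, keeping 328.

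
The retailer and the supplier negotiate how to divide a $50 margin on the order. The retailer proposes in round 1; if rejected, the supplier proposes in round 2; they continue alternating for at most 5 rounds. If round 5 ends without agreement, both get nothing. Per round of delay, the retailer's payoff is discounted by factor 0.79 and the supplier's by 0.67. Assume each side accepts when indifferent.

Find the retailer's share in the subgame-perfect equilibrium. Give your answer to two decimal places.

Solve by backward induction from round 5.
Round 5 (the retailer proposes): the supplier will accept anything ≥ 0, so the retailer offers 0 and keeps 50.
Round 4 (the supplier proposes): the retailer can get 50 next round, worth 0.79 × 50 = 39.5 now; the supplier offers that and keeps 10.5.
Round 3 (the retailer proposes): the supplier can get 10.5 next round, worth 0.67 × 10.5 = 7.035 now, so the retailer offers 7.035, keeping 42.965.
Round 2 (the supplier proposes): the retailer can get 42.965 next round, worth 0.79 × 42.965 = 33.94235 now, so the supplier offers 33.94235, keeping 16.05765.
Round 1 (the retailer proposes): the supplier can get 16.05765 next round, worth 0.67 × 16.05765 = 10.7586255 now, so the retailer offers 10.7586255, keeping 39.2413745.

39.24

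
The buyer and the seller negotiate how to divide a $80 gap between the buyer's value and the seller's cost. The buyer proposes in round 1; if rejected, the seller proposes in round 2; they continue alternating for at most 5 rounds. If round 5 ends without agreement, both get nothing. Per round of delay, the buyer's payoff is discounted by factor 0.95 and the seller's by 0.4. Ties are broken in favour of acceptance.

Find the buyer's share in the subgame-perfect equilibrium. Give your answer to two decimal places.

77.79

Solve by backward induction from round 5.
Round 5 (the buyer proposes): rejection yields 0 for the seller; the buyer offers 0 and keeps 80.
Round 4 (the seller proposes): the buyer can get 80 next round, worth 0.95 × 80 = 76 now; the seller offers that and keeps 4.
Round 3 (the buyer proposes): the seller can get 4 next round, worth 0.4 × 4 = 1.6 now, so the buyer offers 1.6, keeping 78.4.
Round 2 (the seller proposes): the buyer can get 78.4 next round, worth 0.95 × 78.4 = 74.48 now; the seller offers that and keeps 5.52.
Round 1 (the buyer proposes): the seller can get 5.52 next round, worth 0.4 × 5.52 = 2.208 now, so the buyer offers 2.208, keeping 77.792.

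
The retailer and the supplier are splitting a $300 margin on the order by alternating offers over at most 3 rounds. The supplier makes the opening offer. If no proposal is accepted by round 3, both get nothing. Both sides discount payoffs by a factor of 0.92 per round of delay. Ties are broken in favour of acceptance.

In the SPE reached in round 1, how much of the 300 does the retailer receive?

22.08

Round 3 (the supplier proposes): rejection yields 0 for the retailer; the supplier offers 0 and keeps 300.
Round 2 (the retailer proposes): the supplier can get 300 next round, worth 0.92 × 300 = 276 now, so the retailer offers 276, keeping 24.
Round 1 (the supplier proposes): the retailer can get 24 next round, worth 0.92 × 24 = 22.08 now; the supplier offers that and keeps 277.92.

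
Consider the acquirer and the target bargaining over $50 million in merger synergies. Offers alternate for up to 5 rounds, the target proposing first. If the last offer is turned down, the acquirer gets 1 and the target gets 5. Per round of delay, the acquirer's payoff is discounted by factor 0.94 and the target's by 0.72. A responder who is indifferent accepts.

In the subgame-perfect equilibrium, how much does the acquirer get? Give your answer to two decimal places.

By backward induction:
Round 5 (the target proposes): the acquirer gets 1 if talks fail, so the target offers 1 and keeps 49.
Round 4 (the acquirer proposes): the target can get 49 next round, worth 0.72 × 49 = 35.28 now, so the acquirer offers 35.28, keeping 14.72.
Round 3 (the target proposes): the acquirer can get 14.72 next round, worth 0.94 × 14.72 = 13.8368 now. The target offers 13.8368 and keeps 50 − 13.8368 = 36.1632.
Round 2 (the acquirer proposes): the target can get 36.1632 next round, worth 0.72 × 36.1632 = 26.037504 now. The acquirer offers 26.037504 and keeps 50 − 26.037504 = 23.962496.
Round 1 (the target proposes): the acquirer can get 23.962496 next round, worth 0.94 × 23.962496 = 22.52474624 now, so the target offers 22.52474624, keeping 27.47525376.

22.52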